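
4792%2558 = 2234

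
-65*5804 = -377260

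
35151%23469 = 11682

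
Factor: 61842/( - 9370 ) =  - 3^1*5^( - 1 ) * 11^1 = - 33/5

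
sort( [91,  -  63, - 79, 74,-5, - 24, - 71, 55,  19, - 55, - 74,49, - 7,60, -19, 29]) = [-79, - 74  , - 71, - 63, - 55, - 24,  -  19, - 7, - 5, 19,  29,  49,  55, 60, 74, 91 ]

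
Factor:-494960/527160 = - 2^1*3^( - 1)*191^ ( - 1)*269^1 = - 538/573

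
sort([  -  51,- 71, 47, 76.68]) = [ - 71, - 51,47,76.68]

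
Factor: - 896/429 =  - 2^7*3^(- 1)*7^1 *11^( - 1 )*13^(-1 ) 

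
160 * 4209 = 673440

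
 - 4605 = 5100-9705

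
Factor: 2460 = 2^2*3^1*5^1 *41^1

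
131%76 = 55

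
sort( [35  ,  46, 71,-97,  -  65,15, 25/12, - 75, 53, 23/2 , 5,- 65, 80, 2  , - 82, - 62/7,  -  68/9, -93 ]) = [ - 97, - 93,-82,  -  75,-65,  -  65, - 62/7,-68/9 , 2 , 25/12, 5, 23/2, 15, 35,  46, 53,71, 80] 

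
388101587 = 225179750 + 162921837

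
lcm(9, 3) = 9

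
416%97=28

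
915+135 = 1050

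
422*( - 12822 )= -5410884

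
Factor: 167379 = 3^1*55793^1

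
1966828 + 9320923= 11287751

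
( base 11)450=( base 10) 539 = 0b1000011011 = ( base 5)4124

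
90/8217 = 10/913  =  0.01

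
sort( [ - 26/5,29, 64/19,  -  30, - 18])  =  [-30, - 18, -26/5 , 64/19,29]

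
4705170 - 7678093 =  -2972923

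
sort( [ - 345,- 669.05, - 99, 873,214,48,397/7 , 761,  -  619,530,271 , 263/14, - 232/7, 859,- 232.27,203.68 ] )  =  [ -669.05, - 619,-345 ,-232.27, - 99,-232/7  ,  263/14,48, 397/7, 203.68,214, 271,  530,761 , 859,873] 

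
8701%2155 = 81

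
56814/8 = 7101+3/4 =7101.75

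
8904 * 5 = 44520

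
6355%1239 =160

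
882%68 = 66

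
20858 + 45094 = 65952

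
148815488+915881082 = 1064696570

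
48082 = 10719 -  - 37363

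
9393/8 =1174 + 1/8 = 1174.12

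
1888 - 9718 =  - 7830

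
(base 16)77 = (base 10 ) 119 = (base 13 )92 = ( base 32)3N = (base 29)43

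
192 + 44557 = 44749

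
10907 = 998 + 9909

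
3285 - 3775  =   - 490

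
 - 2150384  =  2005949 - 4156333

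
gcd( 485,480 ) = 5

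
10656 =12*888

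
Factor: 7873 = 7873^1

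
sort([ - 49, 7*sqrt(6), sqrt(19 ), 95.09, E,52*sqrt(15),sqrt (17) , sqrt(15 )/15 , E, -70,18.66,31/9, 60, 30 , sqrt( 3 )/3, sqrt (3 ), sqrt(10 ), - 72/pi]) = [ - 70, - 49, -72/pi, sqrt( 15)/15, sqrt(3) /3, sqrt ( 3),E , E,  sqrt( 10), 31/9,sqrt(17), sqrt(19 ), 7 * sqrt(6),18.66 , 30, 60,95.09, 52*sqrt( 15)] 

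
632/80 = 7 + 9/10 = 7.90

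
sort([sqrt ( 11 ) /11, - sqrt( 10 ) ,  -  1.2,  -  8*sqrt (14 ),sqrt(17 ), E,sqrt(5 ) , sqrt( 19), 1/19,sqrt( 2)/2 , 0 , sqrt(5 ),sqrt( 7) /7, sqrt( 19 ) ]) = [ - 8*sqrt ( 14), - sqrt(10) , - 1.2,0,1/19,sqrt(11 )/11,sqrt (7 )/7,sqrt(2 ) /2,sqrt( 5 ),sqrt(5 ), E,  sqrt ( 17),sqrt(19),  sqrt(19)] 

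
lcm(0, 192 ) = 0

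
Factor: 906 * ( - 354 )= -2^2*3^2 * 59^1*151^1 = - 320724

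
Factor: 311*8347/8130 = 2^( - 1) * 3^( - 1 )*5^(  -  1)*17^1*271^ ( - 1 )*311^1*491^1 = 2595917/8130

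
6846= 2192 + 4654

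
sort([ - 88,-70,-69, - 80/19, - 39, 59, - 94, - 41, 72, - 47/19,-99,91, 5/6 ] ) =[ - 99, - 94,- 88, -70 , -69,  -  41, - 39,-80/19, - 47/19,5/6,59, 72, 91] 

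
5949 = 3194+2755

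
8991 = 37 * 243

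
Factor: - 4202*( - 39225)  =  164823450  =  2^1*3^1*5^2*11^1*191^1*523^1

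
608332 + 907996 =1516328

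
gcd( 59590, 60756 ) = 2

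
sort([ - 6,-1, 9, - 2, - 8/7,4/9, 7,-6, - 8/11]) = [ - 6, - 6,-2, - 8/7, - 1, - 8/11,4/9,7 , 9]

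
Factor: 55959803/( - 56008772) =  - 2^( - 2 )*23^(-1)*47^( - 1)*12953^(  -  1)*55959803^1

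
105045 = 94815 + 10230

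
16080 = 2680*6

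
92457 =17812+74645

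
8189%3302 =1585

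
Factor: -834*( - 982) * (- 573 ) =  - 2^2*3^2*139^1*191^1*491^1 = - 469280124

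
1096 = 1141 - 45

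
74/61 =74/61 = 1.21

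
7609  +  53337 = 60946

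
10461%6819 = 3642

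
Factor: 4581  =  3^2 * 509^1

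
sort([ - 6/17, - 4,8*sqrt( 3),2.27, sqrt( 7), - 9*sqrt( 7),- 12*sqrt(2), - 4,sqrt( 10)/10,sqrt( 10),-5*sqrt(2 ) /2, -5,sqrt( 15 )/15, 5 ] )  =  [ - 9*sqrt(7 ), - 12*sqrt( 2), - 5,-4, - 4, - 5*sqrt( 2)/2,-6/17,  sqrt( 15 ) /15,sqrt( 10 )/10, 2.27,sqrt (7 ), sqrt (10), 5,  8*sqrt(3) ] 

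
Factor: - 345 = -3^1*5^1*23^1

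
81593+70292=151885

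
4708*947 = 4458476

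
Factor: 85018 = 2^1*42509^1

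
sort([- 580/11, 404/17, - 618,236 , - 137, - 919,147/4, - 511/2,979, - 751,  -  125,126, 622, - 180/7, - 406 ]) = [-919, - 751, - 618, - 406, - 511/2,-137, - 125,  -  580/11, - 180/7,404/17, 147/4,126,236, 622, 979 ]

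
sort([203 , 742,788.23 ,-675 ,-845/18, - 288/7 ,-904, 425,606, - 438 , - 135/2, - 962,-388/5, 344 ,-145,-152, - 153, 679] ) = [ - 962, - 904, - 675,-438 ,-153, - 152,-145, - 388/5 ,-135/2 , - 845/18,-288/7 , 203,  344, 425,606 , 679, 742, 788.23 ]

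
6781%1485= 841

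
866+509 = 1375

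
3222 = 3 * 1074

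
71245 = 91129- 19884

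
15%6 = 3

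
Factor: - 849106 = -2^1*457^1 * 929^1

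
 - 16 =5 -21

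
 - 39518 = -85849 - - 46331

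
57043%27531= 1981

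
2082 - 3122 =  - 1040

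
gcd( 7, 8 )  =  1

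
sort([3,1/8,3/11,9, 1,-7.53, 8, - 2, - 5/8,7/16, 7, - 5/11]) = [  -  7.53, - 2,-5/8,-5/11,1/8, 3/11,7/16, 1,3,7,8, 9]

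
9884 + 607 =10491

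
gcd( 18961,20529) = 1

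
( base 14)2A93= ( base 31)7rd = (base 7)31043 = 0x1D99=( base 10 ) 7577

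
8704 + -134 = 8570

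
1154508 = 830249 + 324259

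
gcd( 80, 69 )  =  1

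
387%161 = 65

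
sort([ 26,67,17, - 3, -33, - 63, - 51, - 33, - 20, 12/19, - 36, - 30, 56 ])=[ - 63, - 51 , -36,- 33 , - 33, - 30 , - 20, - 3,12/19,  17,26, 56, 67]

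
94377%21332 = 9049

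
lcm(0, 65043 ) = 0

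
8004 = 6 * 1334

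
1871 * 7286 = 13632106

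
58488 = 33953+24535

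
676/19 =35 + 11/19 =35.58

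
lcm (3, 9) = 9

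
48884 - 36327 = 12557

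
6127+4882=11009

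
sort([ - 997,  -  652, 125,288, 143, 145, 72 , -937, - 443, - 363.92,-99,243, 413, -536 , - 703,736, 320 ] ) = [ - 997, - 937, -703, - 652,- 536, - 443 ,-363.92,-99,72, 125,143, 145, 243, 288,320, 413, 736]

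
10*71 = 710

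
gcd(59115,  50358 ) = 21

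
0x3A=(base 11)53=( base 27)24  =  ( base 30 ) 1S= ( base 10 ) 58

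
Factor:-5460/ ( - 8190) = 2^1*3^( - 1 ) = 2/3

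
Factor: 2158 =2^1 * 13^1* 83^1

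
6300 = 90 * 70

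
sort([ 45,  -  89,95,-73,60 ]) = [ - 89,-73, 45, 60,95]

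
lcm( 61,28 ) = 1708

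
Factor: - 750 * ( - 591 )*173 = 76682250=2^1*3^2*5^3*173^1*197^1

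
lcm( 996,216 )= 17928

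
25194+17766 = 42960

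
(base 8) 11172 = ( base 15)1605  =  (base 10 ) 4730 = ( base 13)21cb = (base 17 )G64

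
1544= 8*193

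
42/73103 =42/73103 = 0.00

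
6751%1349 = 6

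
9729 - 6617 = 3112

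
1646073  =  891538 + 754535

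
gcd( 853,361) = 1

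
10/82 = 5/41 = 0.12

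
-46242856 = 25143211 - 71386067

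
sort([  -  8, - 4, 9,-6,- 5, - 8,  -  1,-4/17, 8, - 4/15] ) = [  -  8, -8, - 6, - 5, - 4,- 1, - 4/15 ,-4/17, 8, 9] 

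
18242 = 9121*2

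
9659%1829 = 514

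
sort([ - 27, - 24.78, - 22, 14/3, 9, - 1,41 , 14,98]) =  [- 27, - 24.78, - 22, - 1, 14/3, 9,  14, 41 , 98]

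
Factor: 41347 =173^1*239^1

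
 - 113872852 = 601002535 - 714875387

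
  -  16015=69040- 85055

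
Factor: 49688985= 3^1 * 5^1*3312599^1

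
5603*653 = 3658759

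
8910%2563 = 1221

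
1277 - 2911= - 1634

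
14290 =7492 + 6798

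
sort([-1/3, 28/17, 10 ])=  [- 1/3,28/17, 10 ]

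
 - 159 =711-870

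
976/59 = 16+32/59 = 16.54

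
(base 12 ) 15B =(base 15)E5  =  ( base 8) 327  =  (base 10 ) 215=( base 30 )75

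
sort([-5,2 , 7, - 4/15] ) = [ - 5, - 4/15, 2,7 ] 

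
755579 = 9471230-8715651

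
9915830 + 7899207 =17815037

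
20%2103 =20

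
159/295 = 159/295 = 0.54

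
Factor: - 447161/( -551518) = 2^( - 1 )*11^( - 1 )*13^1*43^(-1)*59^1 = 767/946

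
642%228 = 186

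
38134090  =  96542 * 395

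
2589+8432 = 11021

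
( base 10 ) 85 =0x55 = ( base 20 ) 45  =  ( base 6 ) 221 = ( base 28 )31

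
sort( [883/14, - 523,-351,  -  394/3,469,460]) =[ - 523, - 351, - 394/3,  883/14,460, 469] 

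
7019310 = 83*84570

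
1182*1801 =2128782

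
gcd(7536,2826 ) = 942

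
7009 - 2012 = 4997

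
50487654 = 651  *77554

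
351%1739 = 351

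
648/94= 324/47 = 6.89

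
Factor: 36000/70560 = 25/49  =  5^2 *7^(-2) 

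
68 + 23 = 91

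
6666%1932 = 870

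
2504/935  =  2 + 634/935 = 2.68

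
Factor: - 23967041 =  - 7^1*3423863^1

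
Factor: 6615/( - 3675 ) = -3^2 * 5^(- 1 ) =- 9/5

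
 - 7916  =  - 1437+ - 6479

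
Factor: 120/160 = 3/4 = 2^( - 2 )* 3^1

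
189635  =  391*485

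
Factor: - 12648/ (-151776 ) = 1/12 = 2^ (-2 )*3^(-1)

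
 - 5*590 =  - 2950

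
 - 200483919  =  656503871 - 856987790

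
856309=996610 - 140301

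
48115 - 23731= 24384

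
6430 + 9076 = 15506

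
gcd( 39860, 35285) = 5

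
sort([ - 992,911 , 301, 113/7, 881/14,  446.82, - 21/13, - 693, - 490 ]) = [ - 992, - 693, -490 , - 21/13,113/7,881/14,301, 446.82,911 ]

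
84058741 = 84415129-356388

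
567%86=51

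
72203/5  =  14440 + 3/5 = 14440.60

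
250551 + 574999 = 825550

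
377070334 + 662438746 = 1039509080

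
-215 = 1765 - 1980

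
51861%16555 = 2196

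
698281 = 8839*79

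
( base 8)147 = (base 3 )10211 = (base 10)103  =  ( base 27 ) 3m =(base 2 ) 1100111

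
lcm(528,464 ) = 15312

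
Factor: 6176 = 2^5*193^1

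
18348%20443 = 18348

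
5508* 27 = 148716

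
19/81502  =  19/81502 = 0.00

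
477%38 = 21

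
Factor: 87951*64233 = 5649356583  =  3^5*13^1*19^1*61^1*1543^1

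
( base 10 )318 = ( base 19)GE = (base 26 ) C6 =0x13E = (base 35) 93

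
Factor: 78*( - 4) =  -  2^3*3^1 * 13^1 = - 312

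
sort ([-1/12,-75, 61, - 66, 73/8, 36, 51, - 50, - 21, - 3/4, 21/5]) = [- 75,-66, - 50,  -  21  , - 3/4, - 1/12, 21/5,73/8,36,51,61] 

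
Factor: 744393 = 3^1*13^1  *  19087^1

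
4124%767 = 289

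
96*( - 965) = -92640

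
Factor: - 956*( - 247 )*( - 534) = - 126094488 = - 2^3*3^1*13^1*19^1 * 89^1*  239^1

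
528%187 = 154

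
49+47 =96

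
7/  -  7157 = - 7/7157 = -0.00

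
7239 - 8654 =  - 1415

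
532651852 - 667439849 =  - 134787997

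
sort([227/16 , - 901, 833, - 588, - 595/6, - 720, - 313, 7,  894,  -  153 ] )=[-901, - 720,-588, - 313, -153, - 595/6,7, 227/16, 833, 894 ] 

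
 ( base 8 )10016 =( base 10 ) 4110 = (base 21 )96f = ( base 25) 6EA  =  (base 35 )3cf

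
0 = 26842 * 0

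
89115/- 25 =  - 17823/5  =  - 3564.60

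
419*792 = 331848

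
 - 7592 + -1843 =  - 9435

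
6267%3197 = 3070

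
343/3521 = 49/503= 0.10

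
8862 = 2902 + 5960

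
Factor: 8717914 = 2^1*4358957^1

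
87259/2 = 43629 + 1/2 =43629.50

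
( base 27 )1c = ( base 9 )43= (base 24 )1f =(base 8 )47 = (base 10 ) 39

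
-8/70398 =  - 1  +  35195/35199 = - 0.00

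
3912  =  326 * 12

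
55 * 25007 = 1375385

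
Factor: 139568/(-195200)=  -2^( - 3 ) * 5^(  -  2)*11^1*13^1 = - 143/200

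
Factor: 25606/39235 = 2^1*5^ (-1)*19^( - 1)*31^1 = 62/95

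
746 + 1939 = 2685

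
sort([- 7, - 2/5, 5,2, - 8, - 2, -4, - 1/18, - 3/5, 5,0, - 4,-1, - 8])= [-8, - 8, - 7,  -  4, - 4,-2, - 1, - 3/5, - 2/5, - 1/18 , 0 , 2 , 5, 5 ]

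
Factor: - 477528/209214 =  - 2^2*3^( -1)*59^( - 1 )*101^1  =  - 404/177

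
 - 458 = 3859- 4317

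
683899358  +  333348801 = 1017248159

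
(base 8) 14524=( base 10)6484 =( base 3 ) 22220011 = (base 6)50004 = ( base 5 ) 201414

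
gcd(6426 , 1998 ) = 54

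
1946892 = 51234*38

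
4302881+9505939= 13808820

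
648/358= 1 + 145/179 = 1.81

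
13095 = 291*45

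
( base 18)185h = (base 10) 8531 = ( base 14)3175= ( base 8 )20523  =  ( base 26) cg3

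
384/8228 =96/2057 = 0.05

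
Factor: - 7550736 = -2^4*3^1*157307^1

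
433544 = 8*54193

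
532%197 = 138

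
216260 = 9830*22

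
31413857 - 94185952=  - 62772095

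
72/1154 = 36/577 = 0.06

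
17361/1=17361=17361.00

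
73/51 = 1  +  22/51 = 1.43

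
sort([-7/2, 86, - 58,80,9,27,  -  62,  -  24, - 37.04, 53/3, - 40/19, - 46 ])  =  [  -  62, - 58, - 46, - 37.04, - 24, - 7/2 , - 40/19,9, 53/3, 27, 80,86] 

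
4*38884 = 155536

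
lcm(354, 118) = 354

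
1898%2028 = 1898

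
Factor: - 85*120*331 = -3376200 = - 2^3*3^1*5^2  *17^1*331^1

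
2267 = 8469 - 6202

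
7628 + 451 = 8079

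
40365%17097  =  6171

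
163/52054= 163/52054 = 0.00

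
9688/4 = 2422 = 2422.00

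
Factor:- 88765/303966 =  - 205/702 = -2^ (  -  1 ) * 3^(  -  3 )*5^1*13^( - 1)*41^1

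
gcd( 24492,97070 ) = 2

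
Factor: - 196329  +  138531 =  -  2^1*3^2 * 13^2 * 19^1   =  -57798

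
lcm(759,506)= 1518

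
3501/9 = 389 = 389.00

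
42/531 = 14/177 = 0.08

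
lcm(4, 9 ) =36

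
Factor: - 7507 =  - 7507^1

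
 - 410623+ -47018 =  - 457641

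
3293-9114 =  - 5821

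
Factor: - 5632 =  - 2^9*11^1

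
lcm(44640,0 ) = 0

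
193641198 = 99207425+94433773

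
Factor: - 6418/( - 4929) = 2^1*3^( - 1 )*31^(-1)*53^( - 1)*3209^1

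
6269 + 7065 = 13334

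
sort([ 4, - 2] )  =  [ - 2,  4]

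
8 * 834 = 6672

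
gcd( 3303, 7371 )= 9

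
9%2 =1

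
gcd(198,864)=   18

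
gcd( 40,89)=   1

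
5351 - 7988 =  - 2637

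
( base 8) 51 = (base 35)16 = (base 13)32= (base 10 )41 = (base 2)101001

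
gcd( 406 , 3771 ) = 1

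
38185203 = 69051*553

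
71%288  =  71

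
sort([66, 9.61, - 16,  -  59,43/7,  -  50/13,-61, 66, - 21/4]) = [ - 61, - 59, - 16, - 21/4, - 50/13,43/7 , 9.61, 66,66]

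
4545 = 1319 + 3226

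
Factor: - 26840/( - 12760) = 61/29 = 29^( - 1 )*61^1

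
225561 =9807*23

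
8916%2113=464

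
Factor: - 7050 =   -  2^1*3^1*5^2*47^1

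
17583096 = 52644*334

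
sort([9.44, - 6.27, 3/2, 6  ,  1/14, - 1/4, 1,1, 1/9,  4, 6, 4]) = [  -  6.27, - 1/4, 1/14, 1/9, 1, 1, 3/2, 4,4, 6, 6, 9.44]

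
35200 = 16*2200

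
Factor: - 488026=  - 2^1*7^1 * 11^1*3169^1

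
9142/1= 9142= 9142.00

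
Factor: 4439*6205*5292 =145762821540 = 2^2* 3^3*5^1*7^2*17^1*23^1*73^1*193^1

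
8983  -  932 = 8051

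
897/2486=897/2486 = 0.36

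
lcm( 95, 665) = 665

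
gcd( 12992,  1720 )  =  8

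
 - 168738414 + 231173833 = 62435419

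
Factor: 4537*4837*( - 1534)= - 2^1*7^1*13^2*59^1*349^1*691^1  =  - 33664349446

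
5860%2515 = 830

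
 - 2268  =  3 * ( - 756 )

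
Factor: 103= 103^1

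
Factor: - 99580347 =-3^4*751^1*1637^1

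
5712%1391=148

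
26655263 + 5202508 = 31857771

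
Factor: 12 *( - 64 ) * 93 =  - 71424 = - 2^8*3^2*31^1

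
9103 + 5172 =14275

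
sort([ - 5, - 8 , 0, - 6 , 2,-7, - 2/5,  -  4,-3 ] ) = [ - 8,-7, - 6,  -  5, - 4,  -  3, - 2/5,0,2] 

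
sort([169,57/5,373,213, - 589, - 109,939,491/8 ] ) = [ - 589, - 109, 57/5, 491/8 , 169,  213 , 373,939 ] 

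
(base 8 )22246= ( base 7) 36232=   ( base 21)105G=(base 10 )9382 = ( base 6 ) 111234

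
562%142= 136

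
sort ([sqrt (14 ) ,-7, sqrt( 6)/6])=[ -7 , sqrt(6)/6,sqrt(14 )]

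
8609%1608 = 569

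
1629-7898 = -6269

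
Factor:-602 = - 2^1*7^1 * 43^1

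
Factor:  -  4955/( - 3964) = 2^( - 2 )*5^1 =5/4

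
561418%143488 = 130954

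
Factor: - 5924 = -2^2*1481^1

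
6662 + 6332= 12994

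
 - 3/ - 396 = 1/132 = 0.01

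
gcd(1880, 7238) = 94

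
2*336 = 672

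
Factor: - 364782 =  - 2^1*3^1*11^1*5527^1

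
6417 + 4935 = 11352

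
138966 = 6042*23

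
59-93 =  - 34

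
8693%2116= 229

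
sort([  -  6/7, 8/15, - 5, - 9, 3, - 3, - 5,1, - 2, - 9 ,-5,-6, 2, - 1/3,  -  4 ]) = [ - 9, - 9, - 6, - 5, - 5, - 5, - 4, - 3,-2, - 6/7, - 1/3 , 8/15,1, 2 , 3]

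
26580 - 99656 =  - 73076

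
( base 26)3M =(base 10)100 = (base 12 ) 84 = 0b1100100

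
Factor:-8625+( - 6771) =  - 15396 = -2^2 * 3^1*1283^1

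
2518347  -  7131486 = -4613139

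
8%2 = 0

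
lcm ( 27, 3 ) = 27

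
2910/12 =242 + 1/2= 242.50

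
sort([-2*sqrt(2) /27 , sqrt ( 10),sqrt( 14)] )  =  [-2  *sqrt(2 ) /27,sqrt(10),sqrt( 14) ] 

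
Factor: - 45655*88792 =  -4053798760 = -2^3*5^1*11^1*23^1*397^1*1009^1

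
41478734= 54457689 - 12978955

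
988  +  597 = 1585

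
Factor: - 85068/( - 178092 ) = 139/291 =3^ ( - 1 ) * 97^( -1) * 139^1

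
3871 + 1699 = 5570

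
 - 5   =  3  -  8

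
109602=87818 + 21784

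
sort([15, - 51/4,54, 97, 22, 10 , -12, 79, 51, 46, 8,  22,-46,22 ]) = [ - 46, - 51/4 , - 12 , 8, 10, 15, 22,  22, 22, 46, 51,  54, 79,97]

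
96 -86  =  10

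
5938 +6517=12455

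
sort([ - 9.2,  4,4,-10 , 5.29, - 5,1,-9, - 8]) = [ - 10, - 9.2  , - 9, - 8, - 5,1, 4 , 4,5.29] 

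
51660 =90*574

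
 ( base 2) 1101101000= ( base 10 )872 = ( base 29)112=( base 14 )464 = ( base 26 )17e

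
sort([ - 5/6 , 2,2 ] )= [-5/6,2, 2]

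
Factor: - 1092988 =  - 2^2*13^1*21019^1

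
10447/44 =10447/44 = 237.43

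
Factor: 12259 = 13^1*23^1*41^1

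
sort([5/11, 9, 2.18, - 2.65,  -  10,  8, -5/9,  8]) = [ - 10,-2.65, -5/9 , 5/11,2.18 , 8 , 8, 9]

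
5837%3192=2645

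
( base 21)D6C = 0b1011011101111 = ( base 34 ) 52N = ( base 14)21d5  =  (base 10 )5871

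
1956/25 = 78 + 6/25 = 78.24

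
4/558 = 2/279 =0.01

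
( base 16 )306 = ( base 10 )774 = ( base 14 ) 3d4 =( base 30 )PO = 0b1100000110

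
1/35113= 1/35113=0.00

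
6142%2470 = 1202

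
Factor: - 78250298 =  - 2^1 * 7^1*2273^1*2459^1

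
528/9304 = 66/1163  =  0.06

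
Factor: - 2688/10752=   -  2^( - 2) = - 1/4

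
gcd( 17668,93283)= 1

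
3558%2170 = 1388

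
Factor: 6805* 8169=55590045 = 3^1*5^1*7^1*389^1*1361^1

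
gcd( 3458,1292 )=38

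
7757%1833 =425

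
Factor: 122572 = 2^2*30643^1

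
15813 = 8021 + 7792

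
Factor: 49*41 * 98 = 196882= 2^1*7^4*41^1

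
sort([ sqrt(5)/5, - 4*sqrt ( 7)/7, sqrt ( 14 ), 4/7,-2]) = [-2 , - 4*  sqrt(7) /7,  sqrt(5)/5, 4/7,sqrt(14)] 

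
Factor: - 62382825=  - 3^3 * 5^2*92419^1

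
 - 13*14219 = - 184847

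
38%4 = 2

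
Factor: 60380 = 2^2*5^1*3019^1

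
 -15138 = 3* ( - 5046) 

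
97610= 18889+78721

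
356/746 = 178/373 = 0.48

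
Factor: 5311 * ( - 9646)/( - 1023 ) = 51229906/1023 = 2^1*3^( - 1 )*7^1*11^( - 1 )*13^1*31^( - 1)* 47^1*53^1*113^1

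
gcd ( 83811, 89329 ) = 1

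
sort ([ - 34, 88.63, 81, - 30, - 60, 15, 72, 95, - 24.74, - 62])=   [ -62, - 60, - 34,- 30  , - 24.74, 15,  72, 81, 88.63,95 ] 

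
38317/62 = 38317/62 = 618.02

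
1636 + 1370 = 3006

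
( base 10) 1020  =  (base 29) 165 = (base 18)32c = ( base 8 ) 1774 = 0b1111111100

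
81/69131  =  81/69131= 0.00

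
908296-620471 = 287825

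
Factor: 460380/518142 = 76730/86357 = 2^1  *  5^1*7673^1 * 86357^( - 1) 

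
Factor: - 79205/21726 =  - 2^( - 1)*3^(  -  2)*5^1*7^1*17^(- 1 )*31^1 * 71^( - 1 )*73^1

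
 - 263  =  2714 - 2977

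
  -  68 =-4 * 17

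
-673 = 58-731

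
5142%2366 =410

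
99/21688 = 99/21688 = 0.00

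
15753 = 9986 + 5767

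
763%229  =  76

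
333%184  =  149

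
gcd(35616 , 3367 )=7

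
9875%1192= 339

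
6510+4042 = 10552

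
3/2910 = 1/970 =0.00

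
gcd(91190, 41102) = 2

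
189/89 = 189/89 = 2.12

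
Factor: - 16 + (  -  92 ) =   -  2^2*3^3 = - 108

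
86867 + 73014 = 159881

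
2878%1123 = 632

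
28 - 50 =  - 22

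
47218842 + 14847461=62066303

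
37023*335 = 12402705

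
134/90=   67/45 = 1.49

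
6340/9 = 704 + 4/9 = 704.44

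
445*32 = 14240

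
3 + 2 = 5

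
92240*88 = 8117120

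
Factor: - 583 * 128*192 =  - 14327808 = -2^13*3^1 * 11^1*53^1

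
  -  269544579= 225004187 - 494548766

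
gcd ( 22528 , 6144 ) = 2048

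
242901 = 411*591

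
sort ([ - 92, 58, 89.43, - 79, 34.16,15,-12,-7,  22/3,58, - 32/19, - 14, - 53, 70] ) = [ - 92,-79, - 53, -14,-12, - 7, - 32/19, 22/3,15, 34.16, 58, 58, 70,89.43]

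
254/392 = 127/196 = 0.65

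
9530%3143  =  101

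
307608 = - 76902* ( - 4)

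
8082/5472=449/304 = 1.48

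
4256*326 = 1387456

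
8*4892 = 39136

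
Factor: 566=2^1 * 283^1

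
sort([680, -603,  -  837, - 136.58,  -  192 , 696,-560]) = [  -  837, - 603, - 560 ,-192, - 136.58,680,696 ]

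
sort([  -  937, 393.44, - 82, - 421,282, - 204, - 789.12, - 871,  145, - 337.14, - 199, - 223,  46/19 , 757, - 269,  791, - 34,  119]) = [ - 937, - 871, - 789.12, - 421 , - 337.14 ,-269, - 223, - 204 ,- 199, - 82, - 34,  46/19 , 119 , 145,  282, 393.44,757 , 791] 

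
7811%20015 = 7811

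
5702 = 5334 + 368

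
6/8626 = 3/4313 = 0.00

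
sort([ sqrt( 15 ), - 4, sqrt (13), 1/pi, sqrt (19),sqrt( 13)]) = [-4,1/pi,sqrt(13), sqrt (13),  sqrt ( 15),sqrt( 19)] 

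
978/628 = 489/314 = 1.56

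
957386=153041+804345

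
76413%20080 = 16173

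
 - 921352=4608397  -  5529749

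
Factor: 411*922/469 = 378942/469 = 2^1*3^1*7^(  -  1)*67^ ( - 1)*137^1*461^1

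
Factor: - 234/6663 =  - 78/2221 =- 2^1 * 3^1*13^1 * 2221^ ( - 1)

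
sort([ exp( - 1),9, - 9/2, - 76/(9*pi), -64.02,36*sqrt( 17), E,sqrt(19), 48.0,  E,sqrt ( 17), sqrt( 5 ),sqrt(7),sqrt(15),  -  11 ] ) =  [ - 64.02, - 11, - 9/2, - 76/(9*pi) , exp(  -  1), sqrt(5 ), sqrt (7 ),E, E,sqrt( 15),sqrt( 17),sqrt(19 ),9,48.0,36 *sqrt( 17) ] 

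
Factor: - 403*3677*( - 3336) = 2^3 *3^1*13^1*31^1*139^1*3677^1 = 4943388216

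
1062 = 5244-4182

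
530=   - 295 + 825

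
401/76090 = 401/76090 = 0.01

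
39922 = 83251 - 43329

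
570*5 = 2850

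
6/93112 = 3/46556 = 0.00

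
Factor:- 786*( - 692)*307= 166980984 = 2^3*3^1*131^1*173^1*307^1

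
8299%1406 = 1269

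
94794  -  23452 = 71342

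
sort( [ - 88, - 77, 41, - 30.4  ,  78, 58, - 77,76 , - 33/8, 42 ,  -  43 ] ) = [  -  88 ,- 77, - 77, - 43,-30.4, - 33/8, 41,42 , 58,76,78]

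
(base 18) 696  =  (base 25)39C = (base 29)2eo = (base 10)2112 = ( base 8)4100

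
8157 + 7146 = 15303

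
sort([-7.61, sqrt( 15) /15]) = [ -7.61,  sqrt (15 ) /15]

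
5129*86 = 441094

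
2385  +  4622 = 7007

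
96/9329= 96/9329 = 0.01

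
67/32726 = 67/32726 = 0.00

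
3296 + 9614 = 12910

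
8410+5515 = 13925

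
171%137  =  34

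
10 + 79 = 89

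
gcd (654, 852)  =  6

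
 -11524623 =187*( -61629)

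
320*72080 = 23065600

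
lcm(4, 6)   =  12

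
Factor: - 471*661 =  - 311331 = - 3^1 * 157^1 * 661^1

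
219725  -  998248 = - 778523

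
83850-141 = 83709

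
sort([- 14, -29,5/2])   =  [-29, - 14, 5/2 ]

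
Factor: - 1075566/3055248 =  - 179261/509208 = - 2^( - 3 ) * 3^(  -  1)*7^( - 2)*433^( - 1)*179261^1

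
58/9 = 6 + 4/9 = 6.44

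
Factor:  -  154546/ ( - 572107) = 2^1*7^2*19^1*83^1*572107^(  -  1)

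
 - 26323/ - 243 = 108+79/243 = 108.33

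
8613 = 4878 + 3735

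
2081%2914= 2081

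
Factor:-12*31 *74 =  - 2^3*3^1*31^1 * 37^1 = - 27528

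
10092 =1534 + 8558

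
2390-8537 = -6147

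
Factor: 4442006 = 2^1 * 1213^1 * 1831^1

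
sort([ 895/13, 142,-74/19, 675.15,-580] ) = [-580, - 74/19, 895/13,142, 675.15]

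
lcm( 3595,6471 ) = 32355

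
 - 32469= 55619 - 88088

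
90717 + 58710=149427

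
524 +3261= 3785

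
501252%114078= 44940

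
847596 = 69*12284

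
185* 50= 9250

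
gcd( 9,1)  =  1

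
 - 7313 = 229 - 7542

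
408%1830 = 408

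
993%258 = 219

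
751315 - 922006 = -170691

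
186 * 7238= 1346268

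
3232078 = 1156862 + 2075216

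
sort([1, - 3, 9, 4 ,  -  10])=[ - 10, - 3, 1,4, 9] 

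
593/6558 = 593/6558=0.09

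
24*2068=49632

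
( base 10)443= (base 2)110111011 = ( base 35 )CN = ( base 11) 373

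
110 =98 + 12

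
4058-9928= - 5870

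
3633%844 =257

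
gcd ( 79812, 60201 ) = 9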